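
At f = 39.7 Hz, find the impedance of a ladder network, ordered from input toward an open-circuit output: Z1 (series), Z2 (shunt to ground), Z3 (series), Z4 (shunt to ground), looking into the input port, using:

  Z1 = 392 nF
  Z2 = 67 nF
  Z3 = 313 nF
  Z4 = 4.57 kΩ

Step 1 — Angular frequency: ω = 2π·f = 2π·39.7 = 249.4 rad/s.
Step 2 — Component impedances:
  Z1: Z = 1/(jωC) = -j/(ω·C) = 0 - j1.023e+04 Ω
  Z2: Z = 1/(jωC) = -j/(ω·C) = 0 - j5.983e+04 Ω
  Z3: Z = 1/(jωC) = -j/(ω·C) = 0 - j1.281e+04 Ω
  Z4: Z = R = 4570 Ω
Step 3 — Ladder network (open output): work backward from the far end, alternating series and parallel combinations. Z_in = 3088 - j2.097e+04 Ω = 2.12e+04∠-81.6° Ω.

Z = 3088 - j2.097e+04 Ω = 2.12e+04∠-81.6° Ω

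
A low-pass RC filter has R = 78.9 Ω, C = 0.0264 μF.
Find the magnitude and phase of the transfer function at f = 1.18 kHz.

Step 1 — Angular frequency: ω = 2π·1180 = 7414 rad/s.
Step 2 — Transfer function: H(jω) = 1/(1 + jωRC).
Step 3 — Denominator: 1 + jωRC = 1 + j·7414·78.9·2.64e-08 = 1 + j0.01544.
Step 4 — H = 0.9998 - j0.01544.
Step 5 — Magnitude: |H| = 0.9999 (-0.0 dB); phase: φ = -0.9°.

|H| = 0.9999 (-0.0 dB), φ = -0.9°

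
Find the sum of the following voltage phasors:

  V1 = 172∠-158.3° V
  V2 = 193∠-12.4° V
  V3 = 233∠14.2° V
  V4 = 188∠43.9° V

Step 1 — Convert each phasor to rectangular form:
  V1 = 172·(cos(-158.3°) + j·sin(-158.3°)) = -159.8 - j63.6 V
  V2 = 193·(cos(-12.4°) + j·sin(-12.4°)) = 188.5 - j41.44 V
  V3 = 233·(cos(14.2°) + j·sin(14.2°)) = 225.9 + j57.16 V
  V4 = 188·(cos(43.9°) + j·sin(43.9°)) = 135.5 + j130.4 V
Step 2 — Sum components: V_total = 390 + j82.48 V.
Step 3 — Convert to polar: |V_total| = 398.7 V, ∠V_total = 11.9°.

V_total = 398.7∠11.9° V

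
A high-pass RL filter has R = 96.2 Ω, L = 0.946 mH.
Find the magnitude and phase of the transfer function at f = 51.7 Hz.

Step 1 — Angular frequency: ω = 2π·51.7 = 324.8 rad/s.
Step 2 — Transfer function: H(jω) = jωL/(R + jωL).
Step 3 — Numerator jωL = j·0.3073; denominator R + jωL = 96.2 + j0.3073.
Step 4 — H = 1.02e-05 + j0.003194.
Step 5 — Magnitude: |H| = 0.003194 (-49.9 dB); phase: φ = 89.8°.

|H| = 0.003194 (-49.9 dB), φ = 89.8°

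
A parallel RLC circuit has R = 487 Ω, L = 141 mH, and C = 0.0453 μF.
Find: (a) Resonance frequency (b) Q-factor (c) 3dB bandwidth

Step 1 — Resonance: ω₀ = 1/√(LC) = 1/√(0.141·4.53e-08) = 1.251e+04 rad/s.
Step 2 — f₀ = ω₀/(2π) = 1991 Hz.
Step 3 — Parallel Q: Q = R/(ω₀L) = 487/(1.251e+04·0.141) = 0.276.
Step 4 — Bandwidth: Δω = ω₀/Q = 4.533e+04 rad/s; BW = Δω/(2π) = 7214 Hz.

(a) f₀ = 1991 Hz  (b) Q = 0.276  (c) BW = 7214 Hz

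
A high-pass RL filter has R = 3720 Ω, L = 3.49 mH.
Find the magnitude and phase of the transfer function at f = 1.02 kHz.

Step 1 — Angular frequency: ω = 2π·1020 = 6409 rad/s.
Step 2 — Transfer function: H(jω) = jωL/(R + jωL).
Step 3 — Numerator jωL = j·22.37; denominator R + jωL = 3720 + j22.37.
Step 4 — H = 3.615e-05 + j0.006012.
Step 5 — Magnitude: |H| = 0.006012 (-44.4 dB); phase: φ = 89.7°.

|H| = 0.006012 (-44.4 dB), φ = 89.7°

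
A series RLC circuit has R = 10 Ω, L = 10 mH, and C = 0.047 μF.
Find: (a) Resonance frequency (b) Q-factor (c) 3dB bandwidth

Step 1 — Resonance condition Im(Z)=0 gives ω₀ = 1/√(LC).
Step 2 — ω₀ = 1/√(0.01·4.7e-08) = 4.613e+04 rad/s.
Step 3 — f₀ = ω₀/(2π) = 7341 Hz.
Step 4 — Series Q: Q = ω₀L/R = 4.613e+04·0.01/10 = 46.13.
Step 5 — 3dB bandwidth: Δω = ω₀/Q = 1000 rad/s; BW = Δω/(2π) = 159.2 Hz.

(a) f₀ = 7341 Hz  (b) Q = 46.13  (c) BW = 159.2 Hz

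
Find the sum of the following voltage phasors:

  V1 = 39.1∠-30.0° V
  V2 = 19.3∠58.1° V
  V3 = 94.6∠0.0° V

Step 1 — Convert each phasor to rectangular form:
  V1 = 39.1·(cos(-30.0°) + j·sin(-30.0°)) = 33.86 - j19.55 V
  V2 = 19.3·(cos(58.1°) + j·sin(58.1°)) = 10.2 + j16.39 V
  V3 = 94.6·(cos(0.0°) + j·sin(0.0°)) = 94.6 V
Step 2 — Sum components: V_total = 138.7 - j3.165 V.
Step 3 — Convert to polar: |V_total| = 138.7 V, ∠V_total = -1.3°.

V_total = 138.7∠-1.3° V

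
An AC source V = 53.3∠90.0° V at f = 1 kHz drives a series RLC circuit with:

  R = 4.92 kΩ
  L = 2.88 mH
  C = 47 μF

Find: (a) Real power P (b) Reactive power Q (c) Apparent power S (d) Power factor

Step 1 — Angular frequency: ω = 2π·f = 2π·1000 = 6283 rad/s.
Step 2 — Component impedances:
  R: Z = R = 4920 Ω
  L: Z = jωL = j·6283·0.00288 = 0 + j18.1 Ω
  C: Z = 1/(jωC) = -j/(ω·C) = 0 - j3.386 Ω
Step 3 — Series combination: Z_total = R + L + C = 4920 + j14.71 Ω = 4920∠0.2° Ω.
Step 4 — Source phasor: V = 53.3∠90.0° V = 0 + j53.3 V.
Step 5 — Current: I = V / Z = 3.239e-05 + j0.01083 A = 0.01083∠89.8° A.
Step 6 — Complex power: S = V·I* = 0.5774 + j0.001726 VA.
Step 7 — Real power: P = Re(S) = 0.5774 W.
Step 8 — Reactive power: Q = Im(S) = 0.001726 VAR.
Step 9 — Apparent power: |S| = 0.5774 VA.
Step 10 — Power factor: PF = P/|S| = 1 (lagging).

(a) P = 0.5774 W  (b) Q = 0.001726 VAR  (c) S = 0.5774 VA  (d) PF = 1 (lagging)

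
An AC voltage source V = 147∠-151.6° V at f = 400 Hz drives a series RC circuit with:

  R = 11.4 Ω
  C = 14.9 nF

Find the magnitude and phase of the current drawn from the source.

Step 1 — Angular frequency: ω = 2π·f = 2π·400 = 2513 rad/s.
Step 2 — Component impedances:
  R: Z = R = 11.4 Ω
  C: Z = 1/(jωC) = -j/(ω·C) = 0 - j2.67e+04 Ω
Step 3 — Series combination: Z_total = R + C = 11.4 - j2.67e+04 Ω = 2.67e+04∠-90.0° Ω.
Step 4 — Source phasor: V = 147∠-151.6° V = -129.3 - j69.92 V.
Step 5 — Ohm's law: I = V / Z_total = (-129.3 - j69.92) / (11.4 - j2.67e+04) = 0.002616 - j0.004843 A.
Step 6 — Convert to polar: |I| = 0.005505 A, ∠I = -61.6°.

I = 0.005505∠-61.6° A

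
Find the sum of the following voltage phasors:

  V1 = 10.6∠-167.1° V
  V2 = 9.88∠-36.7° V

Step 1 — Convert each phasor to rectangular form:
  V1 = 10.6·(cos(-167.1°) + j·sin(-167.1°)) = -10.33 - j2.366 V
  V2 = 9.88·(cos(-36.7°) + j·sin(-36.7°)) = 7.922 - j5.905 V
Step 2 — Sum components: V_total = -2.411 - j8.271 V.
Step 3 — Convert to polar: |V_total| = 8.615 V, ∠V_total = -106.3°.

V_total = 8.615∠-106.3° V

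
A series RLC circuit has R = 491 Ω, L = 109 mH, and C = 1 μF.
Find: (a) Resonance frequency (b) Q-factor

Step 1 — Resonance condition Im(Z)=0 gives ω₀ = 1/√(LC).
Step 2 — ω₀ = 1/√(0.109·1e-06) = 3029 rad/s.
Step 3 — f₀ = ω₀/(2π) = 482.1 Hz.
Step 4 — Series Q: Q = ω₀L/R = 3029·0.109/491 = 0.6724.

(a) f₀ = 482.1 Hz  (b) Q = 0.6724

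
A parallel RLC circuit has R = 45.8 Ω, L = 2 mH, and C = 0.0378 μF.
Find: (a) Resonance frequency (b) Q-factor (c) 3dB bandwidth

Step 1 — Resonance: ω₀ = 1/√(LC) = 1/√(0.002·3.78e-08) = 1.15e+05 rad/s.
Step 2 — f₀ = ω₀/(2π) = 1.83e+04 Hz.
Step 3 — Parallel Q: Q = R/(ω₀L) = 45.8/(1.15e+05·0.002) = 0.1991.
Step 4 — Bandwidth: Δω = ω₀/Q = 5.776e+05 rad/s; BW = Δω/(2π) = 9.193e+04 Hz.

(a) f₀ = 1.83e+04 Hz  (b) Q = 0.1991  (c) BW = 9.193e+04 Hz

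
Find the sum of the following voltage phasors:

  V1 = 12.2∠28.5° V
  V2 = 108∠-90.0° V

Step 1 — Convert each phasor to rectangular form:
  V1 = 12.2·(cos(28.5°) + j·sin(28.5°)) = 10.72 + j5.821 V
  V2 = 108·(cos(-90.0°) + j·sin(-90.0°)) = 0 - j108 V
Step 2 — Sum components: V_total = 10.72 - j102.2 V.
Step 3 — Convert to polar: |V_total| = 102.7 V, ∠V_total = -84.0°.

V_total = 102.7∠-84.0° V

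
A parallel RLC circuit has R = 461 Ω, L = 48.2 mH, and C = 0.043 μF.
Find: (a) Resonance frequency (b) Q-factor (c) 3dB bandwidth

Step 1 — Resonance: ω₀ = 1/√(LC) = 1/√(0.0482·4.3e-08) = 2.197e+04 rad/s.
Step 2 — f₀ = ω₀/(2π) = 3496 Hz.
Step 3 — Parallel Q: Q = R/(ω₀L) = 461/(2.197e+04·0.0482) = 0.4354.
Step 4 — Bandwidth: Δω = ω₀/Q = 5.045e+04 rad/s; BW = Δω/(2π) = 8029 Hz.

(a) f₀ = 3496 Hz  (b) Q = 0.4354  (c) BW = 8029 Hz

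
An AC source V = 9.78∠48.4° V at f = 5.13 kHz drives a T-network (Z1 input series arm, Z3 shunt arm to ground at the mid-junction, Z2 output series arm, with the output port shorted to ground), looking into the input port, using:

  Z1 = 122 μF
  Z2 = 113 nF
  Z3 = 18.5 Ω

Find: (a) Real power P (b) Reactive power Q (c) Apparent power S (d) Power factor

Step 1 — Angular frequency: ω = 2π·f = 2π·5130 = 3.223e+04 rad/s.
Step 2 — Component impedances:
  Z1: Z = 1/(jωC) = -j/(ω·C) = 0 - j0.2543 Ω
  Z2: Z = 1/(jωC) = -j/(ω·C) = 0 - j274.6 Ω
  Z3: Z = R = 18.5 Ω
Step 3 — With the output port shorted to ground, the output series arm Z2 runs from the junction to ground; the shunt arm Z3 also runs from the junction to ground. They appear in parallel: Z3 || Z2 = 18.42 - j1.241 Ω.
Step 4 — Series with input arm Z1: Z_in = Z1 + (Z3 || Z2) = 18.42 - j1.495 Ω = 18.48∠-4.6° Ω.
Step 5 — Source phasor: V = 9.78∠48.4° V = 6.493 + j7.313 V.
Step 6 — Current: I = V / Z = 0.3182 + j0.423 A = 0.5293∠53.0° A.
Step 7 — Complex power: S = V·I* = 5.16 - j0.4189 VA.
Step 8 — Real power: P = Re(S) = 5.16 W.
Step 9 — Reactive power: Q = Im(S) = -0.4189 VAR.
Step 10 — Apparent power: |S| = 5.177 VA.
Step 11 — Power factor: PF = P/|S| = 0.9967 (leading).

(a) P = 5.16 W  (b) Q = -0.4189 VAR  (c) S = 5.177 VA  (d) PF = 0.9967 (leading)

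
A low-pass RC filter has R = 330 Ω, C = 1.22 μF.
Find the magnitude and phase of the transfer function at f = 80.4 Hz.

Step 1 — Angular frequency: ω = 2π·80.4 = 505.2 rad/s.
Step 2 — Transfer function: H(jω) = 1/(1 + jωRC).
Step 3 — Denominator: 1 + jωRC = 1 + j·505.2·330·1.22e-06 = 1 + j0.2034.
Step 4 — H = 0.9603 - j0.1953.
Step 5 — Magnitude: |H| = 0.9799 (-0.2 dB); phase: φ = -11.5°.

|H| = 0.9799 (-0.2 dB), φ = -11.5°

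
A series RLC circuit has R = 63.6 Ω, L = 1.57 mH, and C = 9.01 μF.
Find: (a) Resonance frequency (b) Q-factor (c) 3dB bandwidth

Step 1 — Resonance: ω₀ = 1/√(LC) = 1/√(0.00157·9.01e-06) = 8408 rad/s.
Step 2 — f₀ = ω₀/(2π) = 1338 Hz.
Step 3 — Series Q: Q = ω₀L/R = 8408·0.00157/63.6 = 0.2076.
Step 4 — Bandwidth: Δω = ω₀/Q = 4.051e+04 rad/s; BW = Δω/(2π) = 6447 Hz.

(a) f₀ = 1338 Hz  (b) Q = 0.2076  (c) BW = 6447 Hz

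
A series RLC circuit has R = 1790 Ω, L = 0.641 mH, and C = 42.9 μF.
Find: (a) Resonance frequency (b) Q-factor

Step 1 — Resonance condition Im(Z)=0 gives ω₀ = 1/√(LC).
Step 2 — ω₀ = 1/√(0.000641·4.29e-05) = 6030 rad/s.
Step 3 — f₀ = ω₀/(2π) = 959.8 Hz.
Step 4 — Series Q: Q = ω₀L/R = 6030·0.000641/1790 = 0.002159.

(a) f₀ = 959.8 Hz  (b) Q = 0.002159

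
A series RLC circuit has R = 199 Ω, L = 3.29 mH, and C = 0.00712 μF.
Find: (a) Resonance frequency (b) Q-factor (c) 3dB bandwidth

Step 1 — Resonance condition Im(Z)=0 gives ω₀ = 1/√(LC).
Step 2 — ω₀ = 1/√(0.00329·7.12e-09) = 2.066e+05 rad/s.
Step 3 — f₀ = ω₀/(2π) = 3.288e+04 Hz.
Step 4 — Series Q: Q = ω₀L/R = 2.066e+05·0.00329/199 = 3.416.
Step 5 — 3dB bandwidth: Δω = ω₀/Q = 6.049e+04 rad/s; BW = Δω/(2π) = 9627 Hz.

(a) f₀ = 3.288e+04 Hz  (b) Q = 3.416  (c) BW = 9627 Hz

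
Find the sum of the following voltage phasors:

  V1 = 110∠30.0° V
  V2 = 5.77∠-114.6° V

Step 1 — Convert each phasor to rectangular form:
  V1 = 110·(cos(30.0°) + j·sin(30.0°)) = 95.26 + j55 V
  V2 = 5.77·(cos(-114.6°) + j·sin(-114.6°)) = -2.402 - j5.246 V
Step 2 — Sum components: V_total = 92.86 + j49.75 V.
Step 3 — Convert to polar: |V_total| = 105.3 V, ∠V_total = 28.2°.

V_total = 105.3∠28.2° V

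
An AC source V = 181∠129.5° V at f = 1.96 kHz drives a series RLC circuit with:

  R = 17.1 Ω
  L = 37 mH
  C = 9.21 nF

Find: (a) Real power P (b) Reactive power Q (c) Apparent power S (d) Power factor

Step 1 — Angular frequency: ω = 2π·f = 2π·1960 = 1.232e+04 rad/s.
Step 2 — Component impedances:
  R: Z = R = 17.1 Ω
  L: Z = jωL = j·1.232e+04·0.037 = 0 + j455.7 Ω
  C: Z = 1/(jωC) = -j/(ω·C) = 0 - j8817 Ω
Step 3 — Series combination: Z_total = R + L + C = 17.1 - j8361 Ω = 8361∠-89.9° Ω.
Step 4 — Source phasor: V = 181∠129.5° V = -115.1 + j139.7 V.
Step 5 — Current: I = V / Z = -0.01673 - j0.01374 A = 0.02165∠-140.6° A.
Step 6 — Complex power: S = V·I* = 0.008014 - j3.918 VA.
Step 7 — Real power: P = Re(S) = 0.008014 W.
Step 8 — Reactive power: Q = Im(S) = -3.918 VAR.
Step 9 — Apparent power: |S| = 3.918 VA.
Step 10 — Power factor: PF = P/|S| = 0.002045 (leading).

(a) P = 0.008014 W  (b) Q = -3.918 VAR  (c) S = 3.918 VA  (d) PF = 0.002045 (leading)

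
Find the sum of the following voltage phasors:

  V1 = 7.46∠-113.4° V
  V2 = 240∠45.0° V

Step 1 — Convert each phasor to rectangular form:
  V1 = 7.46·(cos(-113.4°) + j·sin(-113.4°)) = -2.963 - j6.846 V
  V2 = 240·(cos(45.0°) + j·sin(45.0°)) = 169.7 + j169.7 V
Step 2 — Sum components: V_total = 166.7 + j162.9 V.
Step 3 — Convert to polar: |V_total| = 233.1 V, ∠V_total = 44.3°.

V_total = 233.1∠44.3° V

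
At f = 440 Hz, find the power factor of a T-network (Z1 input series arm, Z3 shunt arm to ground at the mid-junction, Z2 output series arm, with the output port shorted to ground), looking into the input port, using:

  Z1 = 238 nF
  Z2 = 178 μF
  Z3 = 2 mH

Step 1 — Angular frequency: ω = 2π·f = 2π·440 = 2765 rad/s.
Step 2 — Component impedances:
  Z1: Z = 1/(jωC) = -j/(ω·C) = 0 - j1520 Ω
  Z2: Z = 1/(jωC) = -j/(ω·C) = 0 - j2.032 Ω
  Z3: Z = jωL = j·2765·0.002 = 0 + j5.529 Ω
Step 3 — With the output port shorted to ground, the output series arm Z2 runs from the junction to ground; the shunt arm Z3 also runs from the junction to ground. They appear in parallel: Z3 || Z2 = 0 - j3.213 Ω.
Step 4 — Series with input arm Z1: Z_in = Z1 + (Z3 || Z2) = 0 - j1523 Ω = 1523∠-90.0° Ω.
Step 5 — Power factor: PF = cos(φ) = Re(Z)/|Z| = 0/1523 = 0.
Step 6 — Type: Im(Z) = -1523 ⇒ leading (phase φ = -90.0°).

PF = 0 (leading, φ = -90.0°)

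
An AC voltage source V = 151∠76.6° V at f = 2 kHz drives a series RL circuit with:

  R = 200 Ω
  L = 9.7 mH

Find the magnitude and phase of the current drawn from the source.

Step 1 — Angular frequency: ω = 2π·f = 2π·2000 = 1.257e+04 rad/s.
Step 2 — Component impedances:
  R: Z = R = 200 Ω
  L: Z = jωL = j·1.257e+04·0.0097 = 0 + j121.9 Ω
Step 3 — Series combination: Z_total = R + L = 200 + j121.9 Ω = 234.2∠31.4° Ω.
Step 4 — Source phasor: V = 151∠76.6° V = 34.99 + j146.9 V.
Step 5 — Ohm's law: I = V / Z_total = (34.99 + j146.9) / (200 + j121.9) = 0.454 + j0.4578 A.
Step 6 — Convert to polar: |I| = 0.6447 A, ∠I = 45.2°.

I = 0.6447∠45.2° A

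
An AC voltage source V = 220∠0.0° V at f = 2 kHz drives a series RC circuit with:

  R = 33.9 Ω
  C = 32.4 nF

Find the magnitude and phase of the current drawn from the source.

Step 1 — Angular frequency: ω = 2π·f = 2π·2000 = 1.257e+04 rad/s.
Step 2 — Component impedances:
  R: Z = R = 33.9 Ω
  C: Z = 1/(jωC) = -j/(ω·C) = 0 - j2456 Ω
Step 3 — Series combination: Z_total = R + C = 33.9 - j2456 Ω = 2456∠-89.2° Ω.
Step 4 — Source phasor: V = 220∠0.0° V = 220 V.
Step 5 — Ohm's law: I = V / Z_total = (220) / (33.9 - j2456) = 0.001236 + j0.08956 A.
Step 6 — Convert to polar: |I| = 0.08956 A, ∠I = 89.2°.

I = 0.08956∠89.2° A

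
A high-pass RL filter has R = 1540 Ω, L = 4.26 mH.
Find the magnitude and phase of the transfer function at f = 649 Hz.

Step 1 — Angular frequency: ω = 2π·649 = 4078 rad/s.
Step 2 — Transfer function: H(jω) = jωL/(R + jωL).
Step 3 — Numerator jωL = j·17.37; denominator R + jωL = 1540 + j17.37.
Step 4 — H = 0.0001272 + j0.01128.
Step 5 — Magnitude: |H| = 0.01128 (-39.0 dB); phase: φ = 89.4°.

|H| = 0.01128 (-39.0 dB), φ = 89.4°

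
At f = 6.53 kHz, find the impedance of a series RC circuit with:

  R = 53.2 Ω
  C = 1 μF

Step 1 — Angular frequency: ω = 2π·f = 2π·6530 = 4.103e+04 rad/s.
Step 2 — Component impedances:
  R: Z = R = 53.2 Ω
  C: Z = 1/(jωC) = -j/(ω·C) = 0 - j24.37 Ω
Step 3 — Series combination: Z_total = R + C = 53.2 - j24.37 Ω = 58.52∠-24.6° Ω.

Z = 53.2 - j24.37 Ω = 58.52∠-24.6° Ω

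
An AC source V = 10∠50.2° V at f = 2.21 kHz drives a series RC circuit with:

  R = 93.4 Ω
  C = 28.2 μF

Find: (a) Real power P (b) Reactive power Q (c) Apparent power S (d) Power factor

Step 1 — Angular frequency: ω = 2π·f = 2π·2210 = 1.389e+04 rad/s.
Step 2 — Component impedances:
  R: Z = R = 93.4 Ω
  C: Z = 1/(jωC) = -j/(ω·C) = 0 - j2.554 Ω
Step 3 — Series combination: Z_total = R + C = 93.4 - j2.554 Ω = 93.43∠-1.6° Ω.
Step 4 — Source phasor: V = 10∠50.2° V = 6.401 + j7.683 V.
Step 5 — Current: I = V / Z = 0.06624 + j0.08407 A = 0.107∠51.8° A.
Step 6 — Complex power: S = V·I* = 1.07 - j0.02925 VA.
Step 7 — Real power: P = Re(S) = 1.07 W.
Step 8 — Reactive power: Q = Im(S) = -0.02925 VAR.
Step 9 — Apparent power: |S| = 1.07 VA.
Step 10 — Power factor: PF = P/|S| = 0.9996 (leading).

(a) P = 1.07 W  (b) Q = -0.02925 VAR  (c) S = 1.07 VA  (d) PF = 0.9996 (leading)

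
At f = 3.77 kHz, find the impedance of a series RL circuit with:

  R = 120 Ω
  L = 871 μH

Step 1 — Angular frequency: ω = 2π·f = 2π·3770 = 2.369e+04 rad/s.
Step 2 — Component impedances:
  R: Z = R = 120 Ω
  L: Z = jωL = j·2.369e+04·0.000871 = 0 + j20.63 Ω
Step 3 — Series combination: Z_total = R + L = 120 + j20.63 Ω = 121.8∠9.8° Ω.

Z = 120 + j20.63 Ω = 121.8∠9.8° Ω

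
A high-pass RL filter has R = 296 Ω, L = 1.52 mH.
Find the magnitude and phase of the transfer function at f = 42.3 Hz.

Step 1 — Angular frequency: ω = 2π·42.3 = 265.8 rad/s.
Step 2 — Transfer function: H(jω) = jωL/(R + jωL).
Step 3 — Numerator jωL = j·0.404; denominator R + jωL = 296 + j0.404.
Step 4 — H = 1.863e-06 + j0.001365.
Step 5 — Magnitude: |H| = 0.001365 (-57.3 dB); phase: φ = 89.9°.

|H| = 0.001365 (-57.3 dB), φ = 89.9°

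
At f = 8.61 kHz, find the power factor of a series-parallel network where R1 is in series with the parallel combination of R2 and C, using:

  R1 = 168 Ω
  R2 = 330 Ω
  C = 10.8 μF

Step 1 — Angular frequency: ω = 2π·f = 2π·8610 = 5.41e+04 rad/s.
Step 2 — Component impedances:
  R1: Z = R = 168 Ω
  R2: Z = R = 330 Ω
  C: Z = 1/(jωC) = -j/(ω·C) = 0 - j1.712 Ω
Step 3 — Parallel branch: R2 || C = 1/(1/R2 + 1/C) = 0.008877 - j1.712 Ω.
Step 4 — Series with R1: Z_total = R1 + (R2 || C) = 168 - j1.712 Ω = 168∠-0.6° Ω.
Step 5 — Power factor: PF = cos(φ) = Re(Z)/|Z| = 168.01/168.02 = 0.9999.
Step 6 — Type: Im(Z) = -1.712 ⇒ leading (phase φ = -0.6°).

PF = 0.9999 (leading, φ = -0.6°)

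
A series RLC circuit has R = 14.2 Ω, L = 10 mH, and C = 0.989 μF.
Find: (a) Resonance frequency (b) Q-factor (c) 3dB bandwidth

Step 1 — Resonance: ω₀ = 1/√(LC) = 1/√(0.01·9.89e-07) = 1.006e+04 rad/s.
Step 2 — f₀ = ω₀/(2π) = 1600 Hz.
Step 3 — Series Q: Q = ω₀L/R = 1.006e+04·0.01/14.2 = 7.081.
Step 4 — Bandwidth: Δω = ω₀/Q = 1420 rad/s; BW = Δω/(2π) = 226 Hz.

(a) f₀ = 1600 Hz  (b) Q = 7.081  (c) BW = 226 Hz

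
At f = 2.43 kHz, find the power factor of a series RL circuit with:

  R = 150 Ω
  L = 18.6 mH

Step 1 — Angular frequency: ω = 2π·f = 2π·2430 = 1.527e+04 rad/s.
Step 2 — Component impedances:
  R: Z = R = 150 Ω
  L: Z = jωL = j·1.527e+04·0.0186 = 0 + j284 Ω
Step 3 — Series combination: Z_total = R + L = 150 + j284 Ω = 321.2∠62.2° Ω.
Step 4 — Power factor: PF = cos(φ) = Re(Z)/|Z| = 150/321.2 = 0.467.
Step 5 — Type: Im(Z) = 284 ⇒ lagging (phase φ = 62.2°).

PF = 0.467 (lagging, φ = 62.2°)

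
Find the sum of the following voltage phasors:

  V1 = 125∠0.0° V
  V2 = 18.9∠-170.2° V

Step 1 — Convert each phasor to rectangular form:
  V1 = 125·(cos(0.0°) + j·sin(0.0°)) = 125 V
  V2 = 18.9·(cos(-170.2°) + j·sin(-170.2°)) = -18.62 - j3.217 V
Step 2 — Sum components: V_total = 106.4 - j3.217 V.
Step 3 — Convert to polar: |V_total| = 106.4 V, ∠V_total = -1.7°.

V_total = 106.4∠-1.7° V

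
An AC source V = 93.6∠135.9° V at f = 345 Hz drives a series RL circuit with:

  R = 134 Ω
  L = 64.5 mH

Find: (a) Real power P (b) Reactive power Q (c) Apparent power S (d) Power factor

Step 1 — Angular frequency: ω = 2π·f = 2π·345 = 2168 rad/s.
Step 2 — Component impedances:
  R: Z = R = 134 Ω
  L: Z = jωL = j·2168·0.0645 = 0 + j139.8 Ω
Step 3 — Series combination: Z_total = R + L = 134 + j139.8 Ω = 193.7∠46.2° Ω.
Step 4 — Source phasor: V = 93.6∠135.9° V = -67.22 + j65.14 V.
Step 5 — Current: I = V / Z = 0.002673 + j0.4833 A = 0.4833∠89.7° A.
Step 6 — Complex power: S = V·I* = 31.3 + j32.66 VA.
Step 7 — Real power: P = Re(S) = 31.3 W.
Step 8 — Reactive power: Q = Im(S) = 32.66 VAR.
Step 9 — Apparent power: |S| = 45.24 VA.
Step 10 — Power factor: PF = P/|S| = 0.6919 (lagging).

(a) P = 31.3 W  (b) Q = 32.66 VAR  (c) S = 45.24 VA  (d) PF = 0.6919 (lagging)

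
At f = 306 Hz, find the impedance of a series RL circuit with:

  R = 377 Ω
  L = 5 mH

Step 1 — Angular frequency: ω = 2π·f = 2π·306 = 1923 rad/s.
Step 2 — Component impedances:
  R: Z = R = 377 Ω
  L: Z = jωL = j·1923·0.005 = 0 + j9.613 Ω
Step 3 — Series combination: Z_total = R + L = 377 + j9.613 Ω = 377.1∠1.5° Ω.

Z = 377 + j9.613 Ω = 377.1∠1.5° Ω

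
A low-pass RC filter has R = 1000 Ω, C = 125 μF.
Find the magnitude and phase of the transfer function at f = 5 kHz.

Step 1 — Angular frequency: ω = 2π·5000 = 3.142e+04 rad/s.
Step 2 — Transfer function: H(jω) = 1/(1 + jωRC).
Step 3 — Denominator: 1 + jωRC = 1 + j·3.142e+04·1000·0.000125 = 1 + j3927.
Step 4 — H = 6.485e-08 - j0.0002546.
Step 5 — Magnitude: |H| = 0.0002546 (-71.9 dB); phase: φ = -90.0°.

|H| = 0.0002546 (-71.9 dB), φ = -90.0°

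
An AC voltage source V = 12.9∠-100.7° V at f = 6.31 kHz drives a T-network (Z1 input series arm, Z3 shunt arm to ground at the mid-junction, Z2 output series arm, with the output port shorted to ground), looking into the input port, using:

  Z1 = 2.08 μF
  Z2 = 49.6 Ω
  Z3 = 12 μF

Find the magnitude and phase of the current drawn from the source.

Step 1 — Angular frequency: ω = 2π·f = 2π·6310 = 3.965e+04 rad/s.
Step 2 — Component impedances:
  Z1: Z = 1/(jωC) = -j/(ω·C) = 0 - j12.13 Ω
  Z2: Z = R = 49.6 Ω
  Z3: Z = 1/(jωC) = -j/(ω·C) = 0 - j2.102 Ω
Step 3 — With the output port shorted to ground, the output series arm Z2 runs from the junction to ground; the shunt arm Z3 also runs from the junction to ground. They appear in parallel: Z3 || Z2 = 0.08891 - j2.098 Ω.
Step 4 — Series with input arm Z1: Z_in = Z1 + (Z3 || Z2) = 0.08891 - j14.22 Ω = 14.22∠-89.6° Ω.
Step 5 — Source phasor: V = 12.9∠-100.7° V = -2.395 - j12.68 V.
Step 6 — Ohm's law: I = V / Z_total = (-2.395 - j12.68) / (0.08891 - j14.22) = 0.89 - j0.1739 A.
Step 7 — Convert to polar: |I| = 0.9069 A, ∠I = -11.1°.

I = 0.9069∠-11.1° A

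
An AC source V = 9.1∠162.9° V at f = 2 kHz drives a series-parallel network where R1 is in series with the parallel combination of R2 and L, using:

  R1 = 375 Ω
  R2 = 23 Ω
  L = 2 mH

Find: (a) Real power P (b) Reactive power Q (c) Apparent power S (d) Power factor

Step 1 — Angular frequency: ω = 2π·f = 2π·2000 = 1.257e+04 rad/s.
Step 2 — Component impedances:
  R1: Z = R = 375 Ω
  R2: Z = R = 23 Ω
  L: Z = jωL = j·1.257e+04·0.002 = 0 + j25.13 Ω
Step 3 — Parallel branch: R2 || L = 1/(1/R2 + 1/L) = 12.52 + j11.45 Ω.
Step 4 — Series with R1: Z_total = R1 + (R2 || L) = 387.5 + j11.45 Ω = 387.7∠1.7° Ω.
Step 5 — Source phasor: V = 9.1∠162.9° V = -8.698 + j2.676 V.
Step 6 — Current: I = V / Z = -0.02222 + j0.007562 A = 0.02347∠161.2° A.
Step 7 — Complex power: S = V·I* = 0.2135 + j0.006311 VA.
Step 8 — Real power: P = Re(S) = 0.2135 W.
Step 9 — Reactive power: Q = Im(S) = 0.006311 VAR.
Step 10 — Apparent power: |S| = 0.2136 VA.
Step 11 — Power factor: PF = P/|S| = 0.9996 (lagging).

(a) P = 0.2135 W  (b) Q = 0.006311 VAR  (c) S = 0.2136 VA  (d) PF = 0.9996 (lagging)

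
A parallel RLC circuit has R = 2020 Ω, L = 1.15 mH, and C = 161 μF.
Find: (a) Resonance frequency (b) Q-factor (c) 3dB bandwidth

Step 1 — Resonance: ω₀ = 1/√(LC) = 1/√(0.00115·0.000161) = 2324 rad/s.
Step 2 — f₀ = ω₀/(2π) = 369.9 Hz.
Step 3 — Parallel Q: Q = R/(ω₀L) = 2020/(2324·0.00115) = 755.8.
Step 4 — Bandwidth: Δω = ω₀/Q = 3.075 rad/s; BW = Δω/(2π) = 0.4894 Hz.

(a) f₀ = 369.9 Hz  (b) Q = 755.8  (c) BW = 0.4894 Hz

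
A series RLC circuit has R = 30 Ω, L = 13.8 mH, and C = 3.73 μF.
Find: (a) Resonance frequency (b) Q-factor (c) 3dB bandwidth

Step 1 — Resonance: ω₀ = 1/√(LC) = 1/√(0.0138·3.73e-06) = 4408 rad/s.
Step 2 — f₀ = ω₀/(2π) = 701.5 Hz.
Step 3 — Series Q: Q = ω₀L/R = 4408·0.0138/30 = 2.028.
Step 4 — Bandwidth: Δω = ω₀/Q = 2174 rad/s; BW = Δω/(2π) = 346 Hz.

(a) f₀ = 701.5 Hz  (b) Q = 2.028  (c) BW = 346 Hz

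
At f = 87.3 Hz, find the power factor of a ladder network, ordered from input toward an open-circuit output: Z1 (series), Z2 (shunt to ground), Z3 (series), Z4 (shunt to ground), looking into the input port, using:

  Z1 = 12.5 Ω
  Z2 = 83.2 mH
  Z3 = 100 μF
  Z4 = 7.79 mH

Step 1 — Angular frequency: ω = 2π·f = 2π·87.3 = 548.5 rad/s.
Step 2 — Component impedances:
  Z1: Z = R = 12.5 Ω
  Z2: Z = jωL = j·548.5·0.0832 = 0 + j45.64 Ω
  Z3: Z = 1/(jωC) = -j/(ω·C) = 0 - j18.23 Ω
  Z4: Z = jωL = j·548.5·0.00779 = 0 + j4.273 Ω
Step 3 — Ladder network (open output): work backward from the far end, alternating series and parallel combinations. Z_in = 12.5 - j20.11 Ω = 23.68∠-58.1° Ω.
Step 4 — Power factor: PF = cos(φ) = Re(Z)/|Z| = 12.5/23.676 = 0.528.
Step 5 — Type: Im(Z) = -20.11 ⇒ leading (phase φ = -58.1°).

PF = 0.528 (leading, φ = -58.1°)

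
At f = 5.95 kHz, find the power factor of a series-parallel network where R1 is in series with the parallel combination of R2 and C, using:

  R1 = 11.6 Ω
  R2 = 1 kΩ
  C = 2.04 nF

Step 1 — Angular frequency: ω = 2π·f = 2π·5950 = 3.738e+04 rad/s.
Step 2 — Component impedances:
  R1: Z = R = 11.6 Ω
  R2: Z = R = 1000 Ω
  C: Z = 1/(jωC) = -j/(ω·C) = 0 - j1.311e+04 Ω
Step 3 — Parallel branch: R2 || C = 1/(1/R2 + 1/C) = 994.2 - j75.82 Ω.
Step 4 — Series with R1: Z_total = R1 + (R2 || C) = 1006 - j75.82 Ω = 1009∠-4.3° Ω.
Step 5 — Power factor: PF = cos(φ) = Re(Z)/|Z| = 1005.82/1008.67 = 0.9972.
Step 6 — Type: Im(Z) = -75.82 ⇒ leading (phase φ = -4.3°).

PF = 0.9972 (leading, φ = -4.3°)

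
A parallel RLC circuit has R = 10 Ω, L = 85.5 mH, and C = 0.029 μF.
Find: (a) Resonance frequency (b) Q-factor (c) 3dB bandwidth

Step 1 — Resonance: ω₀ = 1/√(LC) = 1/√(0.0855·2.9e-08) = 2.008e+04 rad/s.
Step 2 — f₀ = ω₀/(2π) = 3196 Hz.
Step 3 — Parallel Q: Q = R/(ω₀L) = 10/(2.008e+04·0.0855) = 0.005824.
Step 4 — Bandwidth: Δω = ω₀/Q = 3.448e+06 rad/s; BW = Δω/(2π) = 5.488e+05 Hz.

(a) f₀ = 3196 Hz  (b) Q = 0.005824  (c) BW = 5.488e+05 Hz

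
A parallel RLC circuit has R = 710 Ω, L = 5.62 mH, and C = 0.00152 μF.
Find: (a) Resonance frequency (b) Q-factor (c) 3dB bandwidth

Step 1 — Resonance: ω₀ = 1/√(LC) = 1/√(0.00562·1.52e-09) = 3.421e+05 rad/s.
Step 2 — f₀ = ω₀/(2π) = 5.445e+04 Hz.
Step 3 — Parallel Q: Q = R/(ω₀L) = 710/(3.421e+05·0.00562) = 0.3692.
Step 4 — Bandwidth: Δω = ω₀/Q = 9.266e+05 rad/s; BW = Δω/(2π) = 1.475e+05 Hz.

(a) f₀ = 5.445e+04 Hz  (b) Q = 0.3692  (c) BW = 1.475e+05 Hz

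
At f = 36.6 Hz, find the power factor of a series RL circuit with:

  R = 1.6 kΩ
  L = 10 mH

Step 1 — Angular frequency: ω = 2π·f = 2π·36.6 = 230 rad/s.
Step 2 — Component impedances:
  R: Z = R = 1600 Ω
  L: Z = jωL = j·230·0.01 = 0 + j2.3 Ω
Step 3 — Series combination: Z_total = R + L = 1600 + j2.3 Ω = 1600∠0.1° Ω.
Step 4 — Power factor: PF = cos(φ) = Re(Z)/|Z| = 1600/1600 = 1.
Step 5 — Type: Im(Z) = 2.3 ⇒ lagging (phase φ = 0.1°).

PF = 1 (lagging, φ = 0.1°)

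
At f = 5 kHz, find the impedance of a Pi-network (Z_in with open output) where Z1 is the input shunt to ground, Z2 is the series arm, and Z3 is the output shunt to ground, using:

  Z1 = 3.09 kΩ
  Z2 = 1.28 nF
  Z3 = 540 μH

Step 1 — Angular frequency: ω = 2π·f = 2π·5000 = 3.142e+04 rad/s.
Step 2 — Component impedances:
  Z1: Z = R = 3090 Ω
  Z2: Z = 1/(jωC) = -j/(ω·C) = 0 - j2.487e+04 Ω
  Z3: Z = jωL = j·3.142e+04·0.00054 = 0 + j16.96 Ω
Step 3 — With open output, the series arm Z2 and the output shunt Z3 appear in series to ground: Z2 + Z3 = 0 - j2.485e+04 Ω.
Step 4 — Parallel with input shunt Z1: Z_in = Z1 || (Z2 + Z3) = 3043 - j378.4 Ω = 3066∠-7.1° Ω.

Z = 3043 - j378.4 Ω = 3066∠-7.1° Ω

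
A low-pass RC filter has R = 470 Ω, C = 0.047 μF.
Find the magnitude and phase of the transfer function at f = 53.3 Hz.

Step 1 — Angular frequency: ω = 2π·53.3 = 334.9 rad/s.
Step 2 — Transfer function: H(jω) = 1/(1 + jωRC).
Step 3 — Denominator: 1 + jωRC = 1 + j·334.9·470·4.7e-08 = 1 + j0.007398.
Step 4 — H = 0.9999 - j0.007397.
Step 5 — Magnitude: |H| = 1 (-0.0 dB); phase: φ = -0.4°.

|H| = 1 (-0.0 dB), φ = -0.4°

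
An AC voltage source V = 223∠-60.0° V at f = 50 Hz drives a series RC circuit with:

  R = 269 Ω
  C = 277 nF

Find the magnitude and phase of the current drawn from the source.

Step 1 — Angular frequency: ω = 2π·f = 2π·50 = 314.2 rad/s.
Step 2 — Component impedances:
  R: Z = R = 269 Ω
  C: Z = 1/(jωC) = -j/(ω·C) = 0 - j1.149e+04 Ω
Step 3 — Series combination: Z_total = R + C = 269 - j1.149e+04 Ω = 1.149e+04∠-88.7° Ω.
Step 4 — Source phasor: V = 223∠-60.0° V = 111.5 - j193.1 V.
Step 5 — Ohm's law: I = V / Z_total = (111.5 - j193.1) / (269 - j1.149e+04) = 0.01702 + j0.009304 A.
Step 6 — Convert to polar: |I| = 0.0194 A, ∠I = 28.7°.

I = 0.0194∠28.7° A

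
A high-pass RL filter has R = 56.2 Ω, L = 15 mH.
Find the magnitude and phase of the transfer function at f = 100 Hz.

Step 1 — Angular frequency: ω = 2π·100 = 628.3 rad/s.
Step 2 — Transfer function: H(jω) = jωL/(R + jωL).
Step 3 — Numerator jωL = j·9.425; denominator R + jωL = 56.2 + j9.425.
Step 4 — H = 0.02735 + j0.1631.
Step 5 — Magnitude: |H| = 0.1654 (-15.6 dB); phase: φ = 80.5°.

|H| = 0.1654 (-15.6 dB), φ = 80.5°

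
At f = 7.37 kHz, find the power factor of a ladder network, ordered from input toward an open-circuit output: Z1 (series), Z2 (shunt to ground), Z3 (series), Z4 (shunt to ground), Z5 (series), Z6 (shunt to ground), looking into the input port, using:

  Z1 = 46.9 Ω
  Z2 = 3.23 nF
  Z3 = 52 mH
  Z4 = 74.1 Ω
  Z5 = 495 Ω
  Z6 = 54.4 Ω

Step 1 — Angular frequency: ω = 2π·f = 2π·7370 = 4.631e+04 rad/s.
Step 2 — Component impedances:
  Z1: Z = R = 46.9 Ω
  Z2: Z = 1/(jωC) = -j/(ω·C) = 0 - j6686 Ω
  Z3: Z = jωL = j·4.631e+04·0.052 = 0 + j2408 Ω
  Z4: Z = R = 74.1 Ω
  Z5: Z = R = 495 Ω
  Z6: Z = R = 54.4 Ω
Step 3 — Ladder network (open output): work backward from the far end, alternating series and parallel combinations. Z_in = 206.4 + j3761 Ω = 3767∠86.9° Ω.
Step 4 — Power factor: PF = cos(φ) = Re(Z)/|Z| = 206.35/3766.6 = 0.05478.
Step 5 — Type: Im(Z) = 3761 ⇒ lagging (phase φ = 86.9°).

PF = 0.05478 (lagging, φ = 86.9°)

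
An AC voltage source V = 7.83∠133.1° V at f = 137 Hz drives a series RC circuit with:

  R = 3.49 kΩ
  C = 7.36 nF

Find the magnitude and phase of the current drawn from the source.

Step 1 — Angular frequency: ω = 2π·f = 2π·137 = 860.8 rad/s.
Step 2 — Component impedances:
  R: Z = R = 3490 Ω
  C: Z = 1/(jωC) = -j/(ω·C) = 0 - j1.578e+05 Ω
Step 3 — Series combination: Z_total = R + C = 3490 - j1.578e+05 Ω = 1.579e+05∠-88.7° Ω.
Step 4 — Source phasor: V = 7.83∠133.1° V = -5.35 + j5.717 V.
Step 5 — Ohm's law: I = V / Z_total = (-5.35 + j5.717) / (3490 - j1.578e+05) = -3.695e-05 - j3.308e-05 A.
Step 6 — Convert to polar: |I| = 4.959e-05 A, ∠I = -138.2°.

I = 4.959e-05∠-138.2° A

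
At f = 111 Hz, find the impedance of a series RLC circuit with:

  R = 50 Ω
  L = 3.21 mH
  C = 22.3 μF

Step 1 — Angular frequency: ω = 2π·f = 2π·111 = 697.4 rad/s.
Step 2 — Component impedances:
  R: Z = R = 50 Ω
  L: Z = jωL = j·697.4·0.00321 = 0 + j2.239 Ω
  C: Z = 1/(jωC) = -j/(ω·C) = 0 - j64.3 Ω
Step 3 — Series combination: Z_total = R + L + C = 50 - j62.06 Ω = 79.69∠-51.1° Ω.

Z = 50 - j62.06 Ω = 79.69∠-51.1° Ω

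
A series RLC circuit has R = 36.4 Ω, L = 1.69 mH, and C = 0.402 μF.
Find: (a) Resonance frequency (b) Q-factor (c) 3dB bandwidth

Step 1 — Resonance: ω₀ = 1/√(LC) = 1/√(0.00169·4.02e-07) = 3.837e+04 rad/s.
Step 2 — f₀ = ω₀/(2π) = 6106 Hz.
Step 3 — Series Q: Q = ω₀L/R = 3.837e+04·0.00169/36.4 = 1.781.
Step 4 — Bandwidth: Δω = ω₀/Q = 2.154e+04 rad/s; BW = Δω/(2π) = 3428 Hz.

(a) f₀ = 6106 Hz  (b) Q = 1.781  (c) BW = 3428 Hz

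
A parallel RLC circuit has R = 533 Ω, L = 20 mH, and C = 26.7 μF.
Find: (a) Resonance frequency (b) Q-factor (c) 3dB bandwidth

Step 1 — Resonance: ω₀ = 1/√(LC) = 1/√(0.02·2.67e-05) = 1368 rad/s.
Step 2 — f₀ = ω₀/(2π) = 217.8 Hz.
Step 3 — Parallel Q: Q = R/(ω₀L) = 533/(1368·0.02) = 19.47.
Step 4 — Bandwidth: Δω = ω₀/Q = 70.27 rad/s; BW = Δω/(2π) = 11.18 Hz.

(a) f₀ = 217.8 Hz  (b) Q = 19.47  (c) BW = 11.18 Hz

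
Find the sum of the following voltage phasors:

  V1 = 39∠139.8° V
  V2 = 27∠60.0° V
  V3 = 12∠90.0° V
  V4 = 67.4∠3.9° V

Step 1 — Convert each phasor to rectangular form:
  V1 = 39·(cos(139.8°) + j·sin(139.8°)) = -29.79 + j25.17 V
  V2 = 27·(cos(60.0°) + j·sin(60.0°)) = 13.5 + j23.38 V
  V3 = 12·(cos(90.0°) + j·sin(90.0°)) = 0 + j12 V
  V4 = 67.4·(cos(3.9°) + j·sin(3.9°)) = 67.24 + j4.584 V
Step 2 — Sum components: V_total = 50.96 + j65.14 V.
Step 3 — Convert to polar: |V_total| = 82.7 V, ∠V_total = 52.0°.

V_total = 82.7∠52.0° V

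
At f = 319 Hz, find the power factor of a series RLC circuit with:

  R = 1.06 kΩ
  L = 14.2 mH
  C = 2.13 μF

Step 1 — Angular frequency: ω = 2π·f = 2π·319 = 2004 rad/s.
Step 2 — Component impedances:
  R: Z = R = 1060 Ω
  L: Z = jωL = j·2004·0.0142 = 0 + j28.46 Ω
  C: Z = 1/(jωC) = -j/(ω·C) = 0 - j234.2 Ω
Step 3 — Series combination: Z_total = R + L + C = 1060 - j205.8 Ω = 1080∠-11.0° Ω.
Step 4 — Power factor: PF = cos(φ) = Re(Z)/|Z| = 1060/1079.8 = 0.9817.
Step 5 — Type: Im(Z) = -205.8 ⇒ leading (phase φ = -11.0°).

PF = 0.9817 (leading, φ = -11.0°)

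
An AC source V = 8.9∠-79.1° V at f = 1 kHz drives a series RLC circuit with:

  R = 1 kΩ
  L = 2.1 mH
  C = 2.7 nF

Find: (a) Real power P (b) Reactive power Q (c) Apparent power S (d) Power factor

Step 1 — Angular frequency: ω = 2π·f = 2π·1000 = 6283 rad/s.
Step 2 — Component impedances:
  R: Z = R = 1000 Ω
  L: Z = jωL = j·6283·0.0021 = 0 + j13.19 Ω
  C: Z = 1/(jωC) = -j/(ω·C) = 0 - j5.895e+04 Ω
Step 3 — Series combination: Z_total = R + L + C = 1000 - j5.893e+04 Ω = 5.894e+04∠-89.0° Ω.
Step 4 — Source phasor: V = 8.9∠-79.1° V = 1.683 - j8.739 V.
Step 5 — Current: I = V / Z = 0.0001487 + j2.603e-05 A = 0.000151∠9.9° A.
Step 6 — Complex power: S = V·I* = 2.28e-05 - j0.001344 VA.
Step 7 — Real power: P = Re(S) = 2.28e-05 W.
Step 8 — Reactive power: Q = Im(S) = -0.001344 VAR.
Step 9 — Apparent power: |S| = 0.001344 VA.
Step 10 — Power factor: PF = P/|S| = 0.01697 (leading).

(a) P = 2.28e-05 W  (b) Q = -0.001344 VAR  (c) S = 0.001344 VA  (d) PF = 0.01697 (leading)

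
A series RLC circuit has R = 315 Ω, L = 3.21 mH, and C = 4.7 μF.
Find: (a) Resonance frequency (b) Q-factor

Step 1 — Resonance condition Im(Z)=0 gives ω₀ = 1/√(LC).
Step 2 — ω₀ = 1/√(0.00321·4.7e-06) = 8141 rad/s.
Step 3 — f₀ = ω₀/(2π) = 1296 Hz.
Step 4 — Series Q: Q = ω₀L/R = 8141·0.00321/315 = 0.08296.

(a) f₀ = 1296 Hz  (b) Q = 0.08296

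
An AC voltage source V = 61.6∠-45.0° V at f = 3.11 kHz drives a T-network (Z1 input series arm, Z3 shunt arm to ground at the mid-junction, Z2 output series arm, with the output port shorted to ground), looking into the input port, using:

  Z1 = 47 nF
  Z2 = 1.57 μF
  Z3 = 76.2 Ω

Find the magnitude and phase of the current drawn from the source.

Step 1 — Angular frequency: ω = 2π·f = 2π·3110 = 1.954e+04 rad/s.
Step 2 — Component impedances:
  Z1: Z = 1/(jωC) = -j/(ω·C) = 0 - j1089 Ω
  Z2: Z = 1/(jωC) = -j/(ω·C) = 0 - j32.6 Ω
  Z3: Z = R = 76.2 Ω
Step 3 — With the output port shorted to ground, the output series arm Z2 runs from the junction to ground; the shunt arm Z3 also runs from the junction to ground. They appear in parallel: Z3 || Z2 = 11.79 - j27.55 Ω.
Step 4 — Series with input arm Z1: Z_in = Z1 + (Z3 || Z2) = 11.79 - j1116 Ω = 1116∠-89.4° Ω.
Step 5 — Source phasor: V = 61.6∠-45.0° V = 43.56 - j43.56 V.
Step 6 — Ohm's law: I = V / Z_total = (43.56 - j43.56) / (11.79 - j1116) = 0.03942 + j0.0386 A.
Step 7 — Convert to polar: |I| = 0.05517 A, ∠I = 44.4°.

I = 0.05517∠44.4° A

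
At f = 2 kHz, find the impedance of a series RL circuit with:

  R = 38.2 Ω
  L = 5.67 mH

Step 1 — Angular frequency: ω = 2π·f = 2π·2000 = 1.257e+04 rad/s.
Step 2 — Component impedances:
  R: Z = R = 38.2 Ω
  L: Z = jωL = j·1.257e+04·0.00567 = 0 + j71.25 Ω
Step 3 — Series combination: Z_total = R + L = 38.2 + j71.25 Ω = 80.85∠61.8° Ω.

Z = 38.2 + j71.25 Ω = 80.85∠61.8° Ω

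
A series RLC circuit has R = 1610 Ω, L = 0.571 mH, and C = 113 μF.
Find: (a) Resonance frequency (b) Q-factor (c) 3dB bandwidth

Step 1 — Resonance condition Im(Z)=0 gives ω₀ = 1/√(LC).
Step 2 — ω₀ = 1/√(0.000571·0.000113) = 3937 rad/s.
Step 3 — f₀ = ω₀/(2π) = 626.6 Hz.
Step 4 — Series Q: Q = ω₀L/R = 3937·0.000571/1610 = 0.001396.
Step 5 — 3dB bandwidth: Δω = ω₀/Q = 2.82e+06 rad/s; BW = Δω/(2π) = 4.488e+05 Hz.

(a) f₀ = 626.6 Hz  (b) Q = 0.001396  (c) BW = 4.488e+05 Hz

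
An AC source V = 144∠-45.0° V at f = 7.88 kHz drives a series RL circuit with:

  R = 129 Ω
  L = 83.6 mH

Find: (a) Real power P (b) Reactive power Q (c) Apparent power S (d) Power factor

Step 1 — Angular frequency: ω = 2π·f = 2π·7880 = 4.951e+04 rad/s.
Step 2 — Component impedances:
  R: Z = R = 129 Ω
  L: Z = jωL = j·4.951e+04·0.0836 = 0 + j4139 Ω
Step 3 — Series combination: Z_total = R + L = 129 + j4139 Ω = 4141∠88.2° Ω.
Step 4 — Source phasor: V = 144∠-45.0° V = 101.8 - j101.8 V.
Step 5 — Current: I = V / Z = -0.02381 - j0.02534 A = 0.03477∠-133.2° A.
Step 6 — Complex power: S = V·I* = 0.156 + j5.005 VA.
Step 7 — Real power: P = Re(S) = 0.156 W.
Step 8 — Reactive power: Q = Im(S) = 5.005 VAR.
Step 9 — Apparent power: |S| = 5.007 VA.
Step 10 — Power factor: PF = P/|S| = 0.03115 (lagging).

(a) P = 0.156 W  (b) Q = 5.005 VAR  (c) S = 5.007 VA  (d) PF = 0.03115 (lagging)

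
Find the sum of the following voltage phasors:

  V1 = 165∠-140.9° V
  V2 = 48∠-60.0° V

Step 1 — Convert each phasor to rectangular form:
  V1 = 165·(cos(-140.9°) + j·sin(-140.9°)) = -128 - j104.1 V
  V2 = 48·(cos(-60.0°) + j·sin(-60.0°)) = 24 - j41.57 V
Step 2 — Sum components: V_total = -104 - j145.6 V.
Step 3 — Convert to polar: |V_total| = 179 V, ∠V_total = -125.5°.

V_total = 179∠-125.5° V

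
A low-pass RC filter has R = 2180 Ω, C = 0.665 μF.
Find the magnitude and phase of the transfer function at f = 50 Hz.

Step 1 — Angular frequency: ω = 2π·50 = 314.2 rad/s.
Step 2 — Transfer function: H(jω) = 1/(1 + jωRC).
Step 3 — Denominator: 1 + jωRC = 1 + j·314.2·2180·6.65e-07 = 1 + j0.4554.
Step 4 — H = 0.8282 - j0.3772.
Step 5 — Magnitude: |H| = 0.9101 (-0.8 dB); phase: φ = -24.5°.

|H| = 0.9101 (-0.8 dB), φ = -24.5°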